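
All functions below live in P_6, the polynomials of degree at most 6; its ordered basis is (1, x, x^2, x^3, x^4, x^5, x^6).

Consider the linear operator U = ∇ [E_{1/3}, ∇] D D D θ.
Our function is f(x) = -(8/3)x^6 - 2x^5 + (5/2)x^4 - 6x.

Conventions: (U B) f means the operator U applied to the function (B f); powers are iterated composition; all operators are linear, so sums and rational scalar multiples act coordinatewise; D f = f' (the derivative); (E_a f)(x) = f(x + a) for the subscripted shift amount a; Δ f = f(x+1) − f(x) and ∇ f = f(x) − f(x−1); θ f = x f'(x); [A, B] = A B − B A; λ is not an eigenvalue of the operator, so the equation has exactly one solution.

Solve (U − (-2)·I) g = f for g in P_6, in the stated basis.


write g with unknown coordinates in the stated basis and equate coefficients in (U − (-2)·I) g = f
solving from the highest basis element down gives g = -(4/3)x^6 - x^5 + (5/4)x^4 - 3x
check: U g = 0
so U g − (-2)·g = -(8/3)x^6 - 2x^5 + (5/2)x^4 - 6x = f ✓

the result is g(x) = -(4/3)x^6 - x^5 + (5/4)x^4 - 3x


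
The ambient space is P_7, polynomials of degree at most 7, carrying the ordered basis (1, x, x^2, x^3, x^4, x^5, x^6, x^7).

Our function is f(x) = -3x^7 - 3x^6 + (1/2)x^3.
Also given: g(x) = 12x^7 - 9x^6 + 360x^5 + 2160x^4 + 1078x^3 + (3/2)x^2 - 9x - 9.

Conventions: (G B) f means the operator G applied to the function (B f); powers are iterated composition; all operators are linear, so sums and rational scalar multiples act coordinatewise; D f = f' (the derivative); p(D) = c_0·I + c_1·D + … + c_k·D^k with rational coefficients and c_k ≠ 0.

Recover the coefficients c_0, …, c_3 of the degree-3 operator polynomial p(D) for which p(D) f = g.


p(D) = -4·I + D − 3·D^2 − 3·D^3, i.e. c_0 = -4, c_1 = 1, c_2 = -3, c_3 = -3

D^0 f = -3x^7 - 3x^6 + (1/2)x^3
D^1 f = -21x^6 - 18x^5 + (3/2)x^2
D^2 f = -126x^5 - 90x^4 + 3x
D^3 f = -630x^4 - 360x^3 + 3
matching coefficients of g against c_0 f + c_1 Df + … from the top degree down determines the c_i
solution: c_0 = -4, c_1 = 1, c_2 = -3, c_3 = -3


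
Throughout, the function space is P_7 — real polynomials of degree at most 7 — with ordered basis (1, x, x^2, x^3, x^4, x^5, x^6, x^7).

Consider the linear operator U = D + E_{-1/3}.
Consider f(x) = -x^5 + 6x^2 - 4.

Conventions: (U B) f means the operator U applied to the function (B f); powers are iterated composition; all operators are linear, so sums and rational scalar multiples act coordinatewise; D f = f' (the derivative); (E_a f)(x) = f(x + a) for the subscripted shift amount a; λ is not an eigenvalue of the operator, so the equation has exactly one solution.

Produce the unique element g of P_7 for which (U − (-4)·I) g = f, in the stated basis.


the result is g(x) = -(1/5)x^5 + (2/15)x^4 - (2/75)x^3 + (3976/3375)x^2 - (1721/5625)x - 596927/759375

write g with unknown coordinates in the stated basis and equate coefficients in (U − (-4)·I) g = f
solving from the highest basis element down gives g = -(1/5)x^5 + (2/15)x^4 - (2/75)x^3 + (3976/3375)x^2 - (1721/5625)x - 596927/759375
check: U g = -(1/5)x^5 - (8/15)x^4 + (8/75)x^3 + (4346/3375)x^2 + (6884/5625)x - 649792/759375
so U g − (-4)·g = -x^5 + 6x^2 - 4 = f ✓


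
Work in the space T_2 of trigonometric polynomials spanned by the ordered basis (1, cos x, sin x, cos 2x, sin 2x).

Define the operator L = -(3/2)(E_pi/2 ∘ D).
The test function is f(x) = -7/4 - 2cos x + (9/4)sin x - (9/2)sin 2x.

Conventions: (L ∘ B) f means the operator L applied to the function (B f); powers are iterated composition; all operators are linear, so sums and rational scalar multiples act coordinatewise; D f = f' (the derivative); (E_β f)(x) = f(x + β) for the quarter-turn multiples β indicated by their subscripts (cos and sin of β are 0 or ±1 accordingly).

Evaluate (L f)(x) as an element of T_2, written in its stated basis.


the image equals g(x) = -3cos x + (27/8)sin x - (27/2)cos 2x

D f = (9/4)cos x + 2sin x - 9cos 2x
E_pi/2 D f = 2cos x - (9/4)sin x + 9cos 2x
(-(3/2)(E_pi/2 ∘ D)) f = -3cos x + (27/8)sin x - (27/2)cos 2x


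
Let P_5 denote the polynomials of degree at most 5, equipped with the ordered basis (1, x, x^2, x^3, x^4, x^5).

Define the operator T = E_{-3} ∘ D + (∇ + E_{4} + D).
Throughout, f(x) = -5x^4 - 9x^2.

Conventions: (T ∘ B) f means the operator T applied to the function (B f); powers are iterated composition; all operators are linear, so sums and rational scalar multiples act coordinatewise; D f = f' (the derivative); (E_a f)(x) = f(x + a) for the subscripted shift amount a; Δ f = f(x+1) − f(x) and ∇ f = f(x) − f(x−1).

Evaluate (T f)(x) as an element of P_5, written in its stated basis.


g(x) = -5x^4 - 140x^3 - 279x^2 - 1966x - 816

D f = -20x^3 - 18x
E_{-3} D f = -20x^3 + 180x^2 - 558x + 594
∇ f = -20x^3 + 30x^2 - 38x + 14
E_{4} f = -5x^4 - 80x^3 - 489x^2 - 1352x - 1424
D f = -20x^3 - 18x
(∇ + E_{4} + D) f = -5x^4 - 120x^3 - 459x^2 - 1408x - 1410
(E_{-3} ∘ D + (∇ + E_{4} + D)) f = -5x^4 - 140x^3 - 279x^2 - 1966x - 816


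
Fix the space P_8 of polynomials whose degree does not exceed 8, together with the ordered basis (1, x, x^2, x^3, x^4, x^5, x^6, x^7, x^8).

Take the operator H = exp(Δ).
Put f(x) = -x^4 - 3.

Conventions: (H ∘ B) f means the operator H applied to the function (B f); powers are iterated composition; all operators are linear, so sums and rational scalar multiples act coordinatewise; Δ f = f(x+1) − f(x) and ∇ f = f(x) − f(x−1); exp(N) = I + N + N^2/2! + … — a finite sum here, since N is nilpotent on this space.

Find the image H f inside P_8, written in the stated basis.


order-1 term: -4x^3 - 6x^2 - 4x - 1
order-2 term: -6x^2 - 12x - 7
order-3 term: -4x - 6
order-4 term: -1
the series for exp(Δ) f terminates at order 4
exp(Δ) f = -x^4 - 4x^3 - 12x^2 - 20x - 18

the image equals g(x) = -x^4 - 4x^3 - 12x^2 - 20x - 18


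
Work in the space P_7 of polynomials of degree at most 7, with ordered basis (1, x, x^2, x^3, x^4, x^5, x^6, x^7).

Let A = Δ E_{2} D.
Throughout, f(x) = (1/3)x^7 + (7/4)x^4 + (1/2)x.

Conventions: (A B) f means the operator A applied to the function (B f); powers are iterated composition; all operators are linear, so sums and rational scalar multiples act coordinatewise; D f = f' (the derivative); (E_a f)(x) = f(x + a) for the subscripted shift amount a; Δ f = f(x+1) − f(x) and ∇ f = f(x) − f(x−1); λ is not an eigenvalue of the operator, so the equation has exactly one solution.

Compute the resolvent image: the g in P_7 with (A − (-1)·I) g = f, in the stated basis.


write g with unknown coordinates in the stated basis and equate coefficients in (A − (-1)·I) g = f
solving from the highest basis element down gives g = (1/3)x^7 - 14x^5 - (693/4)x^4 - (1820/3)x^3 + 1904x^2 + (32803/2)x + 64372/3
check: A g = 14x^5 + 175x^4 + (1820/3)x^3 - 1904x^2 - 16401x - 64372/3
so A g − (-1)·g = (1/3)x^7 + (7/4)x^4 + (1/2)x = f ✓

the image equals g(x) = (1/3)x^7 - 14x^5 - (693/4)x^4 - (1820/3)x^3 + 1904x^2 + (32803/2)x + 64372/3


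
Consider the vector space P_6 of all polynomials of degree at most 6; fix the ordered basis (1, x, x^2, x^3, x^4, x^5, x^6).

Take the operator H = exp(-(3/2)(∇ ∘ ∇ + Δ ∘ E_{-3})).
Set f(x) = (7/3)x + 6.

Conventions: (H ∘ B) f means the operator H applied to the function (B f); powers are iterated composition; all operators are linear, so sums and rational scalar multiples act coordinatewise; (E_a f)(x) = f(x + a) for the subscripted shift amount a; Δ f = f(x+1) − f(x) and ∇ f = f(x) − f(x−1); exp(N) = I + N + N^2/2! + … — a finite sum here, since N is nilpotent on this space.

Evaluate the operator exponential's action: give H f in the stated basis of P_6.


order-1 term: -7/2
the series for exp(-(3/2)(∇ ∘ ∇ + Δ ∘ E_{-3})) f terminates at order 1
exp(-(3/2)(∇ ∘ ∇ + Δ ∘ E_{-3})) f = (7/3)x + 5/2

the image equals g(x) = (7/3)x + 5/2


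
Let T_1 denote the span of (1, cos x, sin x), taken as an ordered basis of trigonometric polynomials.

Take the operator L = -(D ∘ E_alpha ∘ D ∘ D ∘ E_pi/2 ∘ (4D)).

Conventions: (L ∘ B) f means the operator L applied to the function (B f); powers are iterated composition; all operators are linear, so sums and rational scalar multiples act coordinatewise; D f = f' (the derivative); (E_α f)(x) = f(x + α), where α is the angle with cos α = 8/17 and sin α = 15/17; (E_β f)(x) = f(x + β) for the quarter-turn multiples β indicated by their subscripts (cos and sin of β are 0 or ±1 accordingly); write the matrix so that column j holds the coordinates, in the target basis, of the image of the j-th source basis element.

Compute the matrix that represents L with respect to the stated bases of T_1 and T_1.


the matrix is [[0, 0, 0]; [0, 60/17, -32/17]; [0, 32/17, 60/17]] (rows listed top to bottom)

image of 1: 0
image of cos x: (60/17)cos x + (32/17)sin x
image of sin x: -(32/17)cos x + (60/17)sin x
each image's coordinates form column j of the matrix


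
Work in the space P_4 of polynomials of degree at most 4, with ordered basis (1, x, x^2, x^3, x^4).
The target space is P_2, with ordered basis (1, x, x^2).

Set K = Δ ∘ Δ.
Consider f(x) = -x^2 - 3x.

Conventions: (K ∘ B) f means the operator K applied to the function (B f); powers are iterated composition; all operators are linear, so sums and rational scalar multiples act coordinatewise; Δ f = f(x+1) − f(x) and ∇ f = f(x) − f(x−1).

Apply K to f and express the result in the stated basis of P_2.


Δ f = -2x - 4
Δ Δ f = -2

g(x) = -2


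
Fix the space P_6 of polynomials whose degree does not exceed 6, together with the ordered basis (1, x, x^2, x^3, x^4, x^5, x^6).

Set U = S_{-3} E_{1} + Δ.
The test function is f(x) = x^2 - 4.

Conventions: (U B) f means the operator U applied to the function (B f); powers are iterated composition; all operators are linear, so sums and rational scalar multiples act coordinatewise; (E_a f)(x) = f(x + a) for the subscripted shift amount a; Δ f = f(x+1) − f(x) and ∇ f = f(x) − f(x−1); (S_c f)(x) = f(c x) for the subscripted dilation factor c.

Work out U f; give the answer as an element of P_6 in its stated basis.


g(x) = 9x^2 - 4x - 2

E_{1} f = x^2 + 2x - 3
S_{-3} E_{1} f = 9x^2 - 6x - 3
Δ f = 2x + 1
(S_{-3} E_{1} + Δ) f = 9x^2 - 4x - 2


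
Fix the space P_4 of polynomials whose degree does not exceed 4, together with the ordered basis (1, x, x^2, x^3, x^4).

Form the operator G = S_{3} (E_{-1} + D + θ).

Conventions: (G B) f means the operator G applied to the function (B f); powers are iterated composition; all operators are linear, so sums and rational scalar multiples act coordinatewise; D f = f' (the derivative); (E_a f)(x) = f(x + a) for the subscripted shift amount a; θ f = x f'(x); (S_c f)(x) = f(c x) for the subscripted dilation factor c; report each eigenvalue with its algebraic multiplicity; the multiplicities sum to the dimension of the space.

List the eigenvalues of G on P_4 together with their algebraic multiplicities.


λ = 1 (multiplicity 1), λ = 6 (multiplicity 1), λ = 27 (multiplicity 1), λ = 108 (multiplicity 1), λ = 405 (multiplicity 1)

image of 1: 1
image of x: 6x
image of x^2: 27x^2 + 1
image of x^3: 108x^3 + 9x - 1
image of x^4: 405x^4 + 54x^2 - 12x + 1
the matrix is upper triangular; its diagonal is (1, 6, 27, 108, 405)
for a triangular matrix the eigenvalues are the diagonal entries, with algebraic multiplicity their repetition count


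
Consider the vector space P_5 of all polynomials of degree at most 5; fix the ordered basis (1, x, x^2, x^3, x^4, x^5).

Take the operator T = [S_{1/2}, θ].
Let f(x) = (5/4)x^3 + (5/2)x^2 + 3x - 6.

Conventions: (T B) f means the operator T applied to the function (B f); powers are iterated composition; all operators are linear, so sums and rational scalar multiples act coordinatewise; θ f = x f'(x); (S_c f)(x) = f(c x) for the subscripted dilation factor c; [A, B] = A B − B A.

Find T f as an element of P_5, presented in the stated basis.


g(x) = 0

θ f = (15/4)x^3 + 5x^2 + 3x
S_{1/2} θ f = (15/32)x^3 + (5/4)x^2 + (3/2)x
S_{1/2} f = (5/32)x^3 + (5/8)x^2 + (3/2)x - 6
θ S_{1/2} f = (15/32)x^3 + (5/4)x^2 + (3/2)x
[S_{1/2}, θ] f = 0


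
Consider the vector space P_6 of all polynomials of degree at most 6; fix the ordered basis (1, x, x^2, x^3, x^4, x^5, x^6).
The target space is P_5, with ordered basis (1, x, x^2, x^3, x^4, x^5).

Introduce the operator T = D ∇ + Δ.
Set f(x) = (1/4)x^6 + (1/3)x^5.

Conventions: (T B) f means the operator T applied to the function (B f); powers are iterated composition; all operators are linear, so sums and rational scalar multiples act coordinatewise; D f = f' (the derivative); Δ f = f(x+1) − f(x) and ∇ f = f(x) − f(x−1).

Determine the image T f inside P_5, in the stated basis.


∇ f = (3/2)x^5 - (25/12)x^4 + (5/3)x^3 - (5/12)x^2 - (1/6)x + 1/12
D ∇ f = (15/2)x^4 - (25/3)x^3 + 5x^2 - (5/6)x - 1/6
Δ f = (3/2)x^5 + (65/12)x^4 + (25/3)x^3 + (85/12)x^2 + (19/6)x + 7/12
(D ∇ + Δ) f = (3/2)x^5 + (155/12)x^4 + (145/12)x^2 + (7/3)x + 5/12

the result is g(x) = (3/2)x^5 + (155/12)x^4 + (145/12)x^2 + (7/3)x + 5/12


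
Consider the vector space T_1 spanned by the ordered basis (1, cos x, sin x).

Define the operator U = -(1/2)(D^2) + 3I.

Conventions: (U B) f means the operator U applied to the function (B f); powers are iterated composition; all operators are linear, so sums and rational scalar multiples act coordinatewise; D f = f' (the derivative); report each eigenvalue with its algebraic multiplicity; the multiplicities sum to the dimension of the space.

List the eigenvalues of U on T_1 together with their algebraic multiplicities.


λ = 3 (multiplicity 1), λ = 7/2 (multiplicity 2)

image of 1: 3
image of cos x: (7/2)cos x
image of sin x: (7/2)sin x
the matrix is diagonal; its diagonal is (3, 7/2, 7/2)
for a triangular matrix the eigenvalues are the diagonal entries, with algebraic multiplicity their repetition count


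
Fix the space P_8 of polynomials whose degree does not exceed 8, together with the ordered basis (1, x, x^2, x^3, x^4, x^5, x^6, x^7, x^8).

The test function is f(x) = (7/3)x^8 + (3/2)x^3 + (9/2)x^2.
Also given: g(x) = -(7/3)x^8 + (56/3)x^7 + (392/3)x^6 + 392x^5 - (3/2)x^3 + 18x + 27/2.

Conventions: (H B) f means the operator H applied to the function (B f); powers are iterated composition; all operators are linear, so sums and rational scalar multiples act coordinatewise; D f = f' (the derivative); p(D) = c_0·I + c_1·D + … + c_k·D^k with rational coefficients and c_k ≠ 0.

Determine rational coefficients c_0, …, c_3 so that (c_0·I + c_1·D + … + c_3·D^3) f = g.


c_0 = -1, c_1 = 1, c_2 = 1, c_3 = 1/2

D^0 f = (7/3)x^8 + (3/2)x^3 + (9/2)x^2
D^1 f = (56/3)x^7 + (9/2)x^2 + 9x
D^2 f = (392/3)x^6 + 9x + 9
D^3 f = 784x^5 + 9
matching coefficients of g against c_0 f + c_1 Df + … from the top degree down determines the c_i
solution: c_0 = -1, c_1 = 1, c_2 = 1, c_3 = 1/2


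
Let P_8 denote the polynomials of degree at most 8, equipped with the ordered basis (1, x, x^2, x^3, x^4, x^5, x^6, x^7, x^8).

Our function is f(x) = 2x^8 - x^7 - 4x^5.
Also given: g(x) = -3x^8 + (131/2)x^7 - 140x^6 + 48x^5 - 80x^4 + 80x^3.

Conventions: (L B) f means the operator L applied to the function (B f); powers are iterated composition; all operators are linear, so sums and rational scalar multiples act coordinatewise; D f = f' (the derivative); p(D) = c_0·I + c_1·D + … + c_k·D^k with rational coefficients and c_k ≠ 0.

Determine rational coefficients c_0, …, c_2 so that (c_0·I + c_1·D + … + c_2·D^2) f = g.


D^0 f = 2x^8 - x^7 - 4x^5
D^1 f = 16x^7 - 7x^6 - 20x^4
D^2 f = 112x^6 - 42x^5 - 80x^3
matching coefficients of g against c_0 f + c_1 Df + … from the top degree down determines the c_i
solution: c_0 = -3/2, c_1 = 4, c_2 = -1

c_0 = -3/2, c_1 = 4, c_2 = -1


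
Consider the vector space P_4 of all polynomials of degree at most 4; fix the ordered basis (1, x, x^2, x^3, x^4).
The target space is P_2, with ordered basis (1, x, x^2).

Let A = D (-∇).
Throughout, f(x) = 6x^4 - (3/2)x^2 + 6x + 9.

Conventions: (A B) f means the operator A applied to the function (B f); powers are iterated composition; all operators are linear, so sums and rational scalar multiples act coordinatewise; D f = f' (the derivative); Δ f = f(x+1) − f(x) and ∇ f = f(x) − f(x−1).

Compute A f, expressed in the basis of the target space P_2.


∇ f = 24x^3 - 36x^2 + 21x + 3/2
(-∇) f = -24x^3 + 36x^2 - 21x - 3/2
D (-∇) f = -72x^2 + 72x - 21

the image equals g(x) = -72x^2 + 72x - 21


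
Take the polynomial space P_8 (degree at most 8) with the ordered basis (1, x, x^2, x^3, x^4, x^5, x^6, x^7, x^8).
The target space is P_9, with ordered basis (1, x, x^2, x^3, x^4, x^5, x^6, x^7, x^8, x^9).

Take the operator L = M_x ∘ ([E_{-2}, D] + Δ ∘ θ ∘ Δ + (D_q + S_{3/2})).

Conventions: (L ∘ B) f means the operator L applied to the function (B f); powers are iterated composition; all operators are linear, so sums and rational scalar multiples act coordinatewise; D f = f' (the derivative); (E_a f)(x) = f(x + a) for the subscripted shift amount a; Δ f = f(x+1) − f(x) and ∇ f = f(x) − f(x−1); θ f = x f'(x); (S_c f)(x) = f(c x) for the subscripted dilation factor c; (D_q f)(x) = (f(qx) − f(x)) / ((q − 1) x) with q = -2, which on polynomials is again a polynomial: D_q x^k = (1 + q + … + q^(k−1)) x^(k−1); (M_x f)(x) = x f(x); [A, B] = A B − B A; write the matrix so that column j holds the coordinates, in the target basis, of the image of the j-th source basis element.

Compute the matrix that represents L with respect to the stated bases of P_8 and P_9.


image of 1: x
image of x: (3/2)x^2 + x
image of x^2: (9/4)x^3 - x^2 + 2x
image of x^3: (27/8)x^4 + 3x^3 + 12x^2 + 9x
image of x^4: (81/16)x^5 - 5x^4 + 36x^3 + 60x^2 + 28x
image of x^5: (243/32)x^6 + 11x^5 + 80x^4 + 210x^3 + 210x^2 + 75x
image of x^6: (729/64)x^7 - 21x^6 + 150x^5 + 540x^4 + 840x^3 + 630x^2 + 186x
image of x^7: (2187/128)x^8 + 43x^7 + 252x^6 + 1155x^5 + 2450x^4 + 2835x^3 + 1736x^2 + 441x
image of x^8: (6561/256)x^9 - 85x^8 + 392x^7 + 2184x^6 + 5880x^5 + 9240x^4 + 8680x^3 + 4536x^2 + 1016x
each image's coordinates form column j of the matrix

the matrix is [[0, 0, 0, 0, 0, 0, 0, 0, 0]; [1, 1, 2, 9, 28, 75, 186, 441, 1016]; [0, 3/2, -1, 12, 60, 210, 630, 1736, 4536]; [0, 0, 9/4, 3, 36, 210, 840, 2835, 8680]; [0, 0, 0, 27/8, -5, 80, 540, 2450, 9240]; [0, 0, 0, 0, 81/16, 11, 150, 1155, 5880]; [0, 0, 0, 0, 0, 243/32, -21, 252, 2184]; [0, 0, 0, 0, 0, 0, 729/64, 43, 392]; [0, 0, 0, 0, 0, 0, 0, 2187/128, -85]; [0, 0, 0, 0, 0, 0, 0, 0, 6561/256]] (rows listed top to bottom)


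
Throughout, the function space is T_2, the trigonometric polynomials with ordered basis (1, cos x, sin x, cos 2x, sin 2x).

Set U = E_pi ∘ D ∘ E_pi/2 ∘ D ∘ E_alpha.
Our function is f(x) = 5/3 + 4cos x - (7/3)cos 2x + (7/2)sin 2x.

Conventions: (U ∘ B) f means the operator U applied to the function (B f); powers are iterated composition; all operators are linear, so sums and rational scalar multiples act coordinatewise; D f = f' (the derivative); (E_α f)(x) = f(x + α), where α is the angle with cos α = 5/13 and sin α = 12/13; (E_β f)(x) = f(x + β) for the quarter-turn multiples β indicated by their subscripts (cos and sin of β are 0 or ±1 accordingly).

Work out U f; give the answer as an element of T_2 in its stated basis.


E_alpha f = 5/3 + (20/13)cos x - (48/13)sin x + (161/39)cos 2x - (21/26)sin 2x
D E_alpha f = -(48/13)cos x - (20/13)sin x - (21/13)cos 2x - (322/39)sin 2x
E_pi/2 (D ∘ E_alpha) f = -(20/13)cos x + (48/13)sin x + (21/13)cos 2x + (322/39)sin 2x
D E_pi/2 (D ∘ E_alpha) f = (48/13)cos x + (20/13)sin x + (644/39)cos 2x - (42/13)sin 2x
E_pi (D ∘ E_pi/2) (D ∘ E_alpha) f = -(48/13)cos x - (20/13)sin x + (644/39)cos 2x - (42/13)sin 2x

the result is g(x) = -(48/13)cos x - (20/13)sin x + (644/39)cos 2x - (42/13)sin 2x


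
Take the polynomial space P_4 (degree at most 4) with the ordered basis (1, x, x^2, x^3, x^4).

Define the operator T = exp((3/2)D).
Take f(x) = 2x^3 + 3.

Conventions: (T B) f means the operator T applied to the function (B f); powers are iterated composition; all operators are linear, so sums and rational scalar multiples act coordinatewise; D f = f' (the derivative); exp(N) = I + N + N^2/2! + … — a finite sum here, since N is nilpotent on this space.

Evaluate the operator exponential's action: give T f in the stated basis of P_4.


order-1 term: 9x^2
order-2 term: (27/2)x
order-3 term: 27/4
the series for exp((3/2)D) f terminates at order 3
exp((3/2)D) f = 2x^3 + 9x^2 + (27/2)x + 39/4

g(x) = 2x^3 + 9x^2 + (27/2)x + 39/4


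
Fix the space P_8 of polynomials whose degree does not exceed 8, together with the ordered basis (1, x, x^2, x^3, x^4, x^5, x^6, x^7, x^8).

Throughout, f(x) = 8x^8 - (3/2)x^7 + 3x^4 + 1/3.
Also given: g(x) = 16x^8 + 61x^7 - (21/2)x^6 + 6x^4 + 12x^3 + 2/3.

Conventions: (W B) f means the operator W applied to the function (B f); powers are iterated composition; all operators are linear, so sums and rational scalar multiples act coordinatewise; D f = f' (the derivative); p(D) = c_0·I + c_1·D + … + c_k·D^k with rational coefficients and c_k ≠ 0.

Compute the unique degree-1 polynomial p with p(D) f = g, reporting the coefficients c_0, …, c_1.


D^0 f = 8x^8 - (3/2)x^7 + 3x^4 + 1/3
D^1 f = 64x^7 - (21/2)x^6 + 12x^3
matching coefficients of g against c_0 f + c_1 Df + … from the top degree down determines the c_i
solution: c_0 = 2, c_1 = 1

c_0 = 2, c_1 = 1


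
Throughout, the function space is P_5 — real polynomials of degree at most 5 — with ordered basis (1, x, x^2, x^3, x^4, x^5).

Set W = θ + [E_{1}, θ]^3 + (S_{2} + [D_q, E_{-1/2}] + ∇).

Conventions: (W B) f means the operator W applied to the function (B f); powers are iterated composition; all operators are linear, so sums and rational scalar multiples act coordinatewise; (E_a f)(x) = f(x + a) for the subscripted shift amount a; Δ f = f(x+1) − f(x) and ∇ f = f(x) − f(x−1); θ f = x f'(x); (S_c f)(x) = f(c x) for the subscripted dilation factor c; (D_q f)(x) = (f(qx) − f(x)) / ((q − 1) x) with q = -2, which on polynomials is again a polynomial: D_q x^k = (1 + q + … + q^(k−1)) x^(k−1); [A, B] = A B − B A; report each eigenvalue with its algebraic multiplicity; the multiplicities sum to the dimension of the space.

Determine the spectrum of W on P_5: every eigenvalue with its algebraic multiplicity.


λ = 1 (multiplicity 1), λ = 3 (multiplicity 1), λ = 6 (multiplicity 1), λ = 11 (multiplicity 1), λ = 20 (multiplicity 1), λ = 37 (multiplicity 1)

image of 1: 1
image of x: 3x + 1
image of x^2: 6x^2 + 2x - 5/2
image of x^3: 11x^3 + 3x^2 + (3/2)x + 7
image of x^4: 20x^4 + 4x^3 - (39/2)x^2 + (121/4)x + 559/8
image of x^5: 37x^5 + 5x^4 + (49/2)x^3 + 61x^2 + (1447/4)x + 4325/8
the matrix is upper triangular; its diagonal is (1, 3, 6, 11, 20, 37)
for a triangular matrix the eigenvalues are the diagonal entries, with algebraic multiplicity their repetition count


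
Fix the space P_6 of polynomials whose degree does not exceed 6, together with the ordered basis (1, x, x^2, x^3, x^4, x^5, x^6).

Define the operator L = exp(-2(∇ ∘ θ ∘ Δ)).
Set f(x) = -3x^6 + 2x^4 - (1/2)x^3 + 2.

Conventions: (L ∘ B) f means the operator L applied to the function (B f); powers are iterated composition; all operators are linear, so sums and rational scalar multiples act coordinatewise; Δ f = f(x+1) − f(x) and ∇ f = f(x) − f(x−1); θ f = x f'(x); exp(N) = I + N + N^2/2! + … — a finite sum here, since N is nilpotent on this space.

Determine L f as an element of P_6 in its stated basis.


order-1 term: 900x^4 - 360x^3 + 576x^2 - 120x + 17
order-2 term: -32400x^2 + 15120x - 5832
order-3 term: 43200
the series for exp(-2(∇ ∘ θ ∘ Δ)) f terminates at order 3
exp(-2(∇ ∘ θ ∘ Δ)) f = -3x^6 + 902x^4 - (721/2)x^3 - 31824x^2 + 15000x + 37387

the result is g(x) = -3x^6 + 902x^4 - (721/2)x^3 - 31824x^2 + 15000x + 37387


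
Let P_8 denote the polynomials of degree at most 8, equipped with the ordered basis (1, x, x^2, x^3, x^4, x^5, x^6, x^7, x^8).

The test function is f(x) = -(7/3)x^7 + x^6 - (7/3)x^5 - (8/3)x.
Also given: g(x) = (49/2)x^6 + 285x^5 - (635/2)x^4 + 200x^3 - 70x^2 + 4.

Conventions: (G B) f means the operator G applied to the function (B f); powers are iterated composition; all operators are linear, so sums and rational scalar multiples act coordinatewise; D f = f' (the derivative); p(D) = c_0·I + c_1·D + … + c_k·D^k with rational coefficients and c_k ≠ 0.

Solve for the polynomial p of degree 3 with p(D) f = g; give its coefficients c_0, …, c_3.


D^0 f = -(7/3)x^7 + x^6 - (7/3)x^5 - (8/3)x
D^1 f = -(49/3)x^6 + 6x^5 - (35/3)x^4 - 8/3
D^2 f = -98x^5 + 30x^4 - (140/3)x^3
D^3 f = -490x^4 + 120x^3 - 140x^2
matching coefficients of g against c_0 f + c_1 Df + … from the top degree down determines the c_i
solution: c_0 = 0, c_1 = -3/2, c_2 = -3, c_3 = 1/2

c_0 = 0, c_1 = -3/2, c_2 = -3, c_3 = 1/2


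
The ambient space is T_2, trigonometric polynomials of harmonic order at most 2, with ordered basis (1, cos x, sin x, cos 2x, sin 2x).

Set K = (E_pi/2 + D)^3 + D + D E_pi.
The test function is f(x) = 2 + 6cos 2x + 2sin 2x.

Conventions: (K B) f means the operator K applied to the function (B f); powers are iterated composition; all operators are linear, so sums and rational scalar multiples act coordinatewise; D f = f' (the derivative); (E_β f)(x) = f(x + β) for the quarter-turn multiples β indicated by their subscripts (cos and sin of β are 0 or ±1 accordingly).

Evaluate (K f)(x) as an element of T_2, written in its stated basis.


E_pi/2 f = 2 - 6cos 2x - 2sin 2x
D f = 4cos 2x - 12sin 2x
(E_pi/2 + D) f = 2 - 2cos 2x - 14sin 2x
E_pi/2 (E_pi/2 + D) f = 2 + 2cos 2x + 14sin 2x
D (E_pi/2 + D) f = -28cos 2x + 4sin 2x
(E_pi/2 + D) (E_pi/2 + D) f = 2 - 26cos 2x + 18sin 2x
E_pi/2 (E_pi/2 + D) (E_pi/2 + D) f = 2 + 26cos 2x - 18sin 2x
D (E_pi/2 + D) (E_pi/2 + D) f = 36cos 2x + 52sin 2x
(E_pi/2 + D) (E_pi/2 + D) (E_pi/2 + D) f = 2 + 62cos 2x + 34sin 2x
D f = 4cos 2x - 12sin 2x
E_pi f = 2 + 6cos 2x + 2sin 2x
D E_pi f = 4cos 2x - 12sin 2x
((E_pi/2 + D)^3 + D + D E_pi) f = 2 + 70cos 2x + 10sin 2x

the result is g(x) = 2 + 70cos 2x + 10sin 2x


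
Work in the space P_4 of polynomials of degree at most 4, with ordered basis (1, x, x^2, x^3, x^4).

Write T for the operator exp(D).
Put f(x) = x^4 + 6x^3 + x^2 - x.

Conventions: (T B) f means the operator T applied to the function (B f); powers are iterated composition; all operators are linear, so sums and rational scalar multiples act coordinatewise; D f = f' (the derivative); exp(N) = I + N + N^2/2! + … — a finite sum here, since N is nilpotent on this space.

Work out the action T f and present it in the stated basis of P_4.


the result is g(x) = x^4 + 10x^3 + 25x^2 + 23x + 7

order-1 term: 4x^3 + 18x^2 + 2x - 1
order-2 term: 6x^2 + 18x + 1
order-3 term: 4x + 6
order-4 term: 1
the series for exp(D) f terminates at order 4
exp(D) f = x^4 + 10x^3 + 25x^2 + 23x + 7


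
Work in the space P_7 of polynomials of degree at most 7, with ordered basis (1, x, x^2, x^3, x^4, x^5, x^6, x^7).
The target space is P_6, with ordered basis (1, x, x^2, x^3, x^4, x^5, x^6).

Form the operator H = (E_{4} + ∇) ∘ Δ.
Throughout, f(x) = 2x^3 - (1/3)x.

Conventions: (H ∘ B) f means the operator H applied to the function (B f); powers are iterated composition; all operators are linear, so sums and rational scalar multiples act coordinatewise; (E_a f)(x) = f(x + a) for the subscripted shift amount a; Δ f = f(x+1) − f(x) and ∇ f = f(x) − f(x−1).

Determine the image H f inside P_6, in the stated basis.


Δ f = 6x^2 + 6x + 5/3
E_{4} Δ f = 6x^2 + 54x + 365/3
∇ Δ f = 12x
(E_{4} + ∇) Δ f = 6x^2 + 66x + 365/3

g(x) = 6x^2 + 66x + 365/3


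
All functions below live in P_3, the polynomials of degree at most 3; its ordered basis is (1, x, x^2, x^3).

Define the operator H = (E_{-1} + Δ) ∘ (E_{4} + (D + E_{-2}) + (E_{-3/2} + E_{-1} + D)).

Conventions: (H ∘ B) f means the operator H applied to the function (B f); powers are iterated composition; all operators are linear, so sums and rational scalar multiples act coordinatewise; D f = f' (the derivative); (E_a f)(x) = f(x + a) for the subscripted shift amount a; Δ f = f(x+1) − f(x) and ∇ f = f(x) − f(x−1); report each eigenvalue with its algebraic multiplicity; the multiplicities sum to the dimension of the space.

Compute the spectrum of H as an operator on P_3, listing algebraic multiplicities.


image of 1: 4
image of x: 4x + 3/2
image of x^2: 4x^2 + 3x + 125/4
image of x^3: 4x^3 + (9/2)x^2 + (375/4)x + 485/8
the matrix is upper triangular; its diagonal is (4, 4, 4, 4)
for a triangular matrix the eigenvalues are the diagonal entries, with algebraic multiplicity their repetition count

λ = 4 (multiplicity 4)


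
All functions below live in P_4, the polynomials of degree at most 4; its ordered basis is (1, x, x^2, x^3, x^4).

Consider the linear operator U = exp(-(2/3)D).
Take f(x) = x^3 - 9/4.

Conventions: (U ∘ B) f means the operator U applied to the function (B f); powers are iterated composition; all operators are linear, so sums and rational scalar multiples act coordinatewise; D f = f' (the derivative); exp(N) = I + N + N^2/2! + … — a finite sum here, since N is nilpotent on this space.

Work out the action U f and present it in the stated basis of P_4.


order-1 term: -2x^2
order-2 term: (4/3)x
order-3 term: -8/27
the series for exp(-(2/3)D) f terminates at order 3
exp(-(2/3)D) f = x^3 - 2x^2 + (4/3)x - 275/108

the result is g(x) = x^3 - 2x^2 + (4/3)x - 275/108


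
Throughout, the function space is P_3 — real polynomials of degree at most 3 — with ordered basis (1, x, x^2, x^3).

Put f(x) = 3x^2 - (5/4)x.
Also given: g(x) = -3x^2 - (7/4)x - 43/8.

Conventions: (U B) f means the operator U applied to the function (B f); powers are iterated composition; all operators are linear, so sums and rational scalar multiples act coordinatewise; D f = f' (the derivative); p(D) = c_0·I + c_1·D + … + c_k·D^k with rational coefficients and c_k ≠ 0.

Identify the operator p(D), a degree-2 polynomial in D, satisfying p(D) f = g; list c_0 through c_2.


p(D) = -I − (1/2)·D − D^2, i.e. c_0 = -1, c_1 = -1/2, c_2 = -1

D^0 f = 3x^2 - (5/4)x
D^1 f = 6x - 5/4
D^2 f = 6
matching coefficients of g against c_0 f + c_1 Df + … from the top degree down determines the c_i
solution: c_0 = -1, c_1 = -1/2, c_2 = -1


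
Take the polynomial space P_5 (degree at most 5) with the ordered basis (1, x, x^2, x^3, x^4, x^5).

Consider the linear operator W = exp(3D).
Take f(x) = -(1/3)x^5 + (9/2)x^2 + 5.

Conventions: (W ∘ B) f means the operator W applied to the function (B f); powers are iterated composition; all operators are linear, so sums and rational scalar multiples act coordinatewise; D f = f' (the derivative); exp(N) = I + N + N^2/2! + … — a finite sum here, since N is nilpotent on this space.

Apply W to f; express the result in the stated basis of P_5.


the result is g(x) = -(1/3)x^5 - 5x^4 - 30x^3 - (171/2)x^2 - 108x - 71/2

order-1 term: -5x^4 + 27x
order-2 term: -30x^3 + 81/2
order-3 term: -90x^2
order-4 term: -135x
order-5 term: -81
the series for exp(3D) f terminates at order 5
exp(3D) f = -(1/3)x^5 - 5x^4 - 30x^3 - (171/2)x^2 - 108x - 71/2


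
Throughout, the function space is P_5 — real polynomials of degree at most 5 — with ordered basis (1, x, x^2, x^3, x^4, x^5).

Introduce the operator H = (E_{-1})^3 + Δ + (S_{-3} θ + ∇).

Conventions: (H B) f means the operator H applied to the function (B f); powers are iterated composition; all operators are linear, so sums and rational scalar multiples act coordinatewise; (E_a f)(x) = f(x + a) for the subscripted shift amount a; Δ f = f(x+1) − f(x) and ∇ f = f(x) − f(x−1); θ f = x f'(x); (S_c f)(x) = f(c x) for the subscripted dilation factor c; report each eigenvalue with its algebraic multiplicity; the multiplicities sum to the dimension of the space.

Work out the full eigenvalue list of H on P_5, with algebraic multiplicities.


λ = -1214 (multiplicity 1), λ = -80 (multiplicity 1), λ = -2 (multiplicity 1), λ = 1 (multiplicity 1), λ = 19 (multiplicity 1), λ = 325 (multiplicity 1)

image of 1: 1
image of x: -2x - 1
image of x^2: 19x^2 - 2x + 9
image of x^3: -80x^3 - 3x^2 + 27x - 25
image of x^4: 325x^4 - 4x^3 + 54x^2 - 100x + 81
image of x^5: -1214x^5 - 5x^4 + 90x^3 - 250x^2 + 405x - 241
the matrix is upper triangular; its diagonal is (1, -2, 19, -80, 325, -1214)
for a triangular matrix the eigenvalues are the diagonal entries, with algebraic multiplicity their repetition count


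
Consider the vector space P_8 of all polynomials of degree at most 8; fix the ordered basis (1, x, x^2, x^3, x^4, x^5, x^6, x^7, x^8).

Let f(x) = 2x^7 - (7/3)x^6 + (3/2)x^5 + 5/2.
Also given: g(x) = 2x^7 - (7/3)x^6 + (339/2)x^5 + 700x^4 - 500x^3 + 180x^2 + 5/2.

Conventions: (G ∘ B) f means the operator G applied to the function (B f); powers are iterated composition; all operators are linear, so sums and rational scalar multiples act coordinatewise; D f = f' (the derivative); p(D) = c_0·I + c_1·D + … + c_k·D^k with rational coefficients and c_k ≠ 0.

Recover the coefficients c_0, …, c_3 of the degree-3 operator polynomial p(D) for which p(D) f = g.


c_0 = 1, c_1 = 0, c_2 = 2, c_3 = 2

D^0 f = 2x^7 - (7/3)x^6 + (3/2)x^5 + 5/2
D^1 f = 14x^6 - 14x^5 + (15/2)x^4
D^2 f = 84x^5 - 70x^4 + 30x^3
D^3 f = 420x^4 - 280x^3 + 90x^2
matching coefficients of g against c_0 f + c_1 Df + … from the top degree down determines the c_i
solution: c_0 = 1, c_1 = 0, c_2 = 2, c_3 = 2


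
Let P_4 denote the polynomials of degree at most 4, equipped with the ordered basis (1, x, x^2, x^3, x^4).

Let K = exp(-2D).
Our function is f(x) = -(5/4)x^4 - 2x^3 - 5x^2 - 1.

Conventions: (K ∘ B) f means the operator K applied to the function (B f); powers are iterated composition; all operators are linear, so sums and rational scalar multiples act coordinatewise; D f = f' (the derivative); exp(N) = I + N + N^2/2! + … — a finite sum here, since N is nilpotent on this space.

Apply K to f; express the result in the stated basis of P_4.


g(x) = -(5/4)x^4 + 8x^3 - 23x^2 + 36x - 25

order-1 term: 10x^3 + 12x^2 + 20x
order-2 term: -30x^2 - 24x - 20
order-3 term: 40x + 16
order-4 term: -20
the series for exp(-2D) f terminates at order 4
exp(-2D) f = -(5/4)x^4 + 8x^3 - 23x^2 + 36x - 25


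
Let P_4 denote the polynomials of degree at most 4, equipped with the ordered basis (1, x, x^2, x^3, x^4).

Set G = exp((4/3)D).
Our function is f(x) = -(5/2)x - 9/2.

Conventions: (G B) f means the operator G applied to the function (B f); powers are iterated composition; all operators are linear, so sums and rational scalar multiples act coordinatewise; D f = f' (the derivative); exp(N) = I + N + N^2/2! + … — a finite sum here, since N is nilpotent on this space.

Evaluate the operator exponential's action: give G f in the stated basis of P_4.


order-1 term: -10/3
the series for exp((4/3)D) f terminates at order 1
exp((4/3)D) f = -(5/2)x - 47/6

g(x) = -(5/2)x - 47/6


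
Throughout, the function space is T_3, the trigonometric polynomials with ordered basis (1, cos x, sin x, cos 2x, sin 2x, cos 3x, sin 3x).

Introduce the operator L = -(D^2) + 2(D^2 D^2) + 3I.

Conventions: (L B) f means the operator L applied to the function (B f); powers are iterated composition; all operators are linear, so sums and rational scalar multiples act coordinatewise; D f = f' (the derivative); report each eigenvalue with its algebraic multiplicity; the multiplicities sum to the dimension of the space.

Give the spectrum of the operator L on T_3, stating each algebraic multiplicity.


image of 1: 3
image of cos x: 6cos x
image of sin x: 6sin x
image of cos 2x: 39cos 2x
image of sin 2x: 39sin 2x
image of cos 3x: 174cos 3x
image of sin 3x: 174sin 3x
the matrix is diagonal; its diagonal is (3, 6, 6, 39, 39, 174, 174)
for a triangular matrix the eigenvalues are the diagonal entries, with algebraic multiplicity their repetition count

λ = 3 (multiplicity 1), λ = 6 (multiplicity 2), λ = 39 (multiplicity 2), λ = 174 (multiplicity 2)


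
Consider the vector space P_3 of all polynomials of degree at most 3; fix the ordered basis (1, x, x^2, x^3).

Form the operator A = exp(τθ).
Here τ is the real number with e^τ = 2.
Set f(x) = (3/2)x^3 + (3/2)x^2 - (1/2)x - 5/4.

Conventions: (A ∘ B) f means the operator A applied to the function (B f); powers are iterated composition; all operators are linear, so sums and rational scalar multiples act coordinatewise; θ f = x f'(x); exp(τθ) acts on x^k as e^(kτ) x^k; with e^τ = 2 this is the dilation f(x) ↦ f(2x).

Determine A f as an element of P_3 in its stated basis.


exp(τθ) x^k = e^(kτ) x^k; with e^τ = 2 this sends x^k to 2^k x^k
x ↦ 2 x
x^2 ↦ 4 x^2
x^3 ↦ 8 x^3
applying this coordinatewise to f: exp(τθ) f = 12x^3 + 6x^2 - x - 5/4

the image equals g(x) = 12x^3 + 6x^2 - x - 5/4


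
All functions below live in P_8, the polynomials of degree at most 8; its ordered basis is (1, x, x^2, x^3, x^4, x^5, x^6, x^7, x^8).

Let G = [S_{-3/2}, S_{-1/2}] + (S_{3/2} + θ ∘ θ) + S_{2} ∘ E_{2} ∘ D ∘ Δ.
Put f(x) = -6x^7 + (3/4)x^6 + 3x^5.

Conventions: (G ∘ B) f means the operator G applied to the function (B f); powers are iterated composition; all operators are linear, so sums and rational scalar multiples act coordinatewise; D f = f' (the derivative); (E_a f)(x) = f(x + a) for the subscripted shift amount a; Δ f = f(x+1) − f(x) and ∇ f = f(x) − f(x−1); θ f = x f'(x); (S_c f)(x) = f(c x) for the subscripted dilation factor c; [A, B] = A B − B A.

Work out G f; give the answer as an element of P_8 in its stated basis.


the image equals g(x) = -(25377/64)x^7 + (9099/256)x^6 - (254919/32)x^5 - 50040x^4 - 125400x^3 - 158580x^2 - 101139x - 52011/2

S_{-1/2} f = (3/64)x^7 + (3/256)x^6 - (3/32)x^5
S_{-3/2} S_{-1/2} f = -(6561/8192)x^7 + (2187/16384)x^6 + (729/1024)x^5
S_{-3/2} f = (6561/64)x^7 + (2187/256)x^6 - (729/32)x^5
S_{-1/2} S_{-3/2} f = -(6561/8192)x^7 + (2187/16384)x^6 + (729/1024)x^5
[S_{-3/2}, S_{-1/2}] f = 0
S_{3/2} f = -(6561/64)x^7 + (2187/256)x^6 + (729/32)x^5
θ f = -42x^7 + (9/2)x^6 + 15x^5
θ θ f = -294x^7 + 27x^6 + 75x^5
(S_{3/2} + θ ∘ θ) f = -(25377/64)x^7 + (9099/256)x^6 + (3129/32)x^5
Δ f = -42x^6 - (243/2)x^5 - (735/4)x^4 - 165x^3 - (339/4)x^2 - (45/2)x - 9/4
D Δ f = -252x^5 - (1215/2)x^4 - 735x^3 - 495x^2 - (339/2)x - 45/2
E_{2} D Δ f = -252x^5 - (6255/2)x^4 - 15675x^3 - 39645x^2 - (101139/2)x - 52011/2
S_{2} (E_{2} ∘ D ∘ Δ) f = -8064x^5 - 50040x^4 - 125400x^3 - 158580x^2 - 101139x - 52011/2
([S_{-3/2}, S_{-1/2}] + (S_{3/2} + θ ∘ θ) + S_{2} ∘ E_{2} ∘ D ∘ Δ) f = -(25377/64)x^7 + (9099/256)x^6 - (254919/32)x^5 - 50040x^4 - 125400x^3 - 158580x^2 - 101139x - 52011/2


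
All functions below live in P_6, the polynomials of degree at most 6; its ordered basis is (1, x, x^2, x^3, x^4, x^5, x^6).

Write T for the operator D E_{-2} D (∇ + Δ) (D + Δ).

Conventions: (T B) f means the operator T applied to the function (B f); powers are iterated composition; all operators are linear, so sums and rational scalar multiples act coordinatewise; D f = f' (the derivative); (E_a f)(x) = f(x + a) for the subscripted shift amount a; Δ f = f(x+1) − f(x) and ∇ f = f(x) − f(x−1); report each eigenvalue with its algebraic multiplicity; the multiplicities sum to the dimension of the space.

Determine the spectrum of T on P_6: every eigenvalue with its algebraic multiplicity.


image of 1: 0
image of x: 0
image of x^2: 0
image of x^3: 0
image of x^4: 96
image of x^5: 480x - 840
image of x^6: 1440x^2 - 5040x + 5040
the matrix is upper triangular; its diagonal is (0, 0, 0, 0, 0, 0, 0)
for a triangular matrix the eigenvalues are the diagonal entries, with algebraic multiplicity their repetition count

λ = 0 (multiplicity 7)


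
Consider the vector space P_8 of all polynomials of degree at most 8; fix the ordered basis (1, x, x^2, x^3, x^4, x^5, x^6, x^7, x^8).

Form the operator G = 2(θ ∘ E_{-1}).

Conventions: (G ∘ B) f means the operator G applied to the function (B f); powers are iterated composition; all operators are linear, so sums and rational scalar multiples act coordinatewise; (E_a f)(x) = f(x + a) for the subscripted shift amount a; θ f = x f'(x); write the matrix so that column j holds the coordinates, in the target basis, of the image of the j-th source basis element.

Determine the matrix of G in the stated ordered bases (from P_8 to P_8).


the matrix is [[0, 0, 0, 0, 0, 0, 0, 0, 0]; [0, 2, -4, 6, -8, 10, -12, 14, -16]; [0, 0, 4, -12, 24, -40, 60, -84, 112]; [0, 0, 0, 6, -24, 60, -120, 210, -336]; [0, 0, 0, 0, 8, -40, 120, -280, 560]; [0, 0, 0, 0, 0, 10, -60, 210, -560]; [0, 0, 0, 0, 0, 0, 12, -84, 336]; [0, 0, 0, 0, 0, 0, 0, 14, -112]; [0, 0, 0, 0, 0, 0, 0, 0, 16]] (rows listed top to bottom)

image of 1: 0
image of x: 2x
image of x^2: 4x^2 - 4x
image of x^3: 6x^3 - 12x^2 + 6x
image of x^4: 8x^4 - 24x^3 + 24x^2 - 8x
image of x^5: 10x^5 - 40x^4 + 60x^3 - 40x^2 + 10x
image of x^6: 12x^6 - 60x^5 + 120x^4 - 120x^3 + 60x^2 - 12x
image of x^7: 14x^7 - 84x^6 + 210x^5 - 280x^4 + 210x^3 - 84x^2 + 14x
image of x^8: 16x^8 - 112x^7 + 336x^6 - 560x^5 + 560x^4 - 336x^3 + 112x^2 - 16x
each image's coordinates form column j of the matrix
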